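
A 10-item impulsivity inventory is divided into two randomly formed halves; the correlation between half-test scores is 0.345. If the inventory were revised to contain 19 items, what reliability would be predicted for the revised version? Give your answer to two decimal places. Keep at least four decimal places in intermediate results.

0.67

Spearman-Brown correction (n = 2): r_full = 2·0.345/(1 + 0.345) = 0.5130
Then adjust to 19 items: n = 19/10 = 1.9000
r_new = n·r_full / (1 + (n − 1)·r_full) = 0.9747 / 1.4617 ≈ 0.6668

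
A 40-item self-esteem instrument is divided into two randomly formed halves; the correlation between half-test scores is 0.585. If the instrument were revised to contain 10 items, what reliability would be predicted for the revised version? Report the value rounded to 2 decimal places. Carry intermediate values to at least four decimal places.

0.41

First correct the split-half correlation to full-test reliability: r_full = 2 × 0.585 / (1 + 0.585) ≈ 0.7382
Length factor from 40 to 10 items: n = 10/40 = 0.2500
r_new = n·r_full / (1 + (n − 1)·r_full) = 0.1845 / 0.4464 ≈ 0.4133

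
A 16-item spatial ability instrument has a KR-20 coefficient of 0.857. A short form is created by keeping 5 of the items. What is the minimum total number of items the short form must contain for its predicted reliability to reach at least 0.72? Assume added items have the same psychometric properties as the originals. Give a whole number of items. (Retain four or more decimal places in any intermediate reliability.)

7

First, r for the 5-item form: n = 5/16 = 0.3125, so r_5 = 0.3125·0.857/(1 + (0.3125 − 1)·0.857) = 0.6519
Then solve for n' with r_old = 0.6519, r_target = 0.72: n' = 0.72(1 − 0.6519)/[0.6519(1 − 0.72)] = 1.3731
Items = 1.3731 × 5 ≈ 6.87 → 7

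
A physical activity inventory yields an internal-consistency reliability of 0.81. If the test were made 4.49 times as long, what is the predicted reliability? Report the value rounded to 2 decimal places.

0.95

r_new = (4.49 × 0.81) / (1 + (4.49 − 1) × 0.81)
r_new = 3.6369 / 3.8269 ≈ 0.9504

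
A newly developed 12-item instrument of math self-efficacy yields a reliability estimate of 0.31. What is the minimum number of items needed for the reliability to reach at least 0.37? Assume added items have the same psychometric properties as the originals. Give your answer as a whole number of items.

16

n = [0.37 × 0.69] / [0.31 × 0.63]
  = 0.2553 / 0.1953 = 1.3072
Items needed = n × 12 = 1.3072 × 12 ≈ 15.69 → round up to 16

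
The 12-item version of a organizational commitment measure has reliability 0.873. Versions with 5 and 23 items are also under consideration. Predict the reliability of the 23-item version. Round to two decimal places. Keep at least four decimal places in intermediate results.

0.93

Only the ratio of lengths matters: n = 23/12 = 1.9167
r_{23} = n·r / (1 + (n − 1)·r) = 1.6733 / 1.8003 ≈ 0.9295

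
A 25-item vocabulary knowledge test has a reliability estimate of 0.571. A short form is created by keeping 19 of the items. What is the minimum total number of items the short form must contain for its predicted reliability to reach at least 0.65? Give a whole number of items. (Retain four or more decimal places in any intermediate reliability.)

35

First, r for the 19-item form: n = 19/25 = 0.7600, so r_19 = 0.7600·0.571/(1 + (0.7600 − 1)·0.571) = 0.5029
Length factor from the short form to reach 0.65: n' = 0.65(1 − 0.5029) / [0.5029(1 − 0.65)] ≈ 1.8357
Total items = 1.8357 × 19 = 34.88, rounded up to 35.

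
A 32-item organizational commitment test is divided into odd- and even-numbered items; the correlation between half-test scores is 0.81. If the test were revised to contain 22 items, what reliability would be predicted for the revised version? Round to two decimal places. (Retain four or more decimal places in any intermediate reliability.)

Full-test reliability from the split-half r: r_full = 2(0.81)/(1 + 0.81) = 0.8950
Then adjust to 22 items: n = 22/32 = 0.6875
r_new = n·r_full / (1 + (n − 1)·r_full) = 0.6153 / 0.7203 ≈ 0.8542

0.85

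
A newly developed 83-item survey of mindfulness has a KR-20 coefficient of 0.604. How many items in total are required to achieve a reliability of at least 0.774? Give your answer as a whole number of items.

187

n = 0.774 × (1 − 0.604) / [ 0.604 × (1 − 0.774) ]
  = 0.306504 / 0.136504 = 2.2454
So the test needs 2.2454 × 83 ≈ 186.37 items; rounding up, 187.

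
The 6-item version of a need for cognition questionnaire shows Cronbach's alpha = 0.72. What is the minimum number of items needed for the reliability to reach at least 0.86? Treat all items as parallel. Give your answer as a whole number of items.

Invert Spearman-Brown to solve for n:
n = r*(1 − r) / [ r (1 − r*) ]
n = [0.86 × 0.28] / [0.72 × 0.14]
n = 0.2408 / 0.1008 ≈ 2.3889
Items needed = n × 6 = 2.3889 × 6 ≈ 14.33 → round up to 15

15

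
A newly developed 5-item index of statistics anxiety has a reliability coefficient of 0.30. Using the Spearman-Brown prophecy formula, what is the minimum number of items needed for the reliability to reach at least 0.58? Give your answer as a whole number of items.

17

Invert Spearman-Brown to solve for n:
n = r_target (1 − r_old) / [ r_old (1 − r_target) ]
n = 0.58 × (1 − 0.30) / [ 0.30 × (1 − 0.58) ]
n = 0.4060 / 0.1260 ≈ 3.2222
Items needed = n × 5 = 3.2222 × 5 ≈ 16.11 → round up to 17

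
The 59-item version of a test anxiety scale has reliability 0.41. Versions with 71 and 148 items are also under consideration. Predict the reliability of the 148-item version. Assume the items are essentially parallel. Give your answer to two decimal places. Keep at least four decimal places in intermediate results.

0.64

The 71-item form is not needed; work directly from the 59-item form with n = 148/59 = 2.5085.
r_{148} = n·r / (1 + (n − 1)·r) = 1.0285 / 1.6185 ≈ 0.6355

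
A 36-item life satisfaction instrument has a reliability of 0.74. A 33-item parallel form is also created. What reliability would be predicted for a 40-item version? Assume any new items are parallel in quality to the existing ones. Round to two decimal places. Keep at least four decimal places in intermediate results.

Only the ratio of lengths matters: n = 40/36 = 1.1111
r_{40} = n·r / (1 + (n − 1)·r) = 0.8222 / 1.0822 ≈ 0.7597

0.76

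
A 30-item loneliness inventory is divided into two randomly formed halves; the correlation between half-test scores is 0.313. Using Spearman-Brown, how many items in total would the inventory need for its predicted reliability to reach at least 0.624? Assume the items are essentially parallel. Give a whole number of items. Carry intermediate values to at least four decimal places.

55

r_full = 2(0.313)/(1 + 0.313) = 0.4768
n = r_tgt(1 − r_full) / [r_full(1 − r_tgt)] = 0.624 × 0.5232 / (0.4768 × 0.376) ≈ 1.8211
Required items = 1.8211 × 30 = 54.63, so 55 items.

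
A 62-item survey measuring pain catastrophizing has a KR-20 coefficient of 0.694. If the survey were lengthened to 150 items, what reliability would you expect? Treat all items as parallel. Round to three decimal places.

The new length is 150/62 = 2.4194 times the old.
Apply the Spearman-Brown prophecy formula, r' = nr / [1 + (n − 1)r]:
r_new = 2.4194·0.694 / [1 + (2.4194 − 1)·0.694]
     = 1.6791 / 1.9851 = 0.8459

0.846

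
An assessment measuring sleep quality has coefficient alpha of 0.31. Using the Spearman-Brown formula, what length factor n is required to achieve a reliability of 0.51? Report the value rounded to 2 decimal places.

2.32

n = 0.51(1 − 0.31) / [0.31(1 − 0.51)]
  = 0.3519 / 0.1519 = 2.3167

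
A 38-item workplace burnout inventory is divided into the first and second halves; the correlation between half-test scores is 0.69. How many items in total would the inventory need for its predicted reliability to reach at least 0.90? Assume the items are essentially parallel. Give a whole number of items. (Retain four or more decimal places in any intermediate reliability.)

Corrected full-test reliability: r_full = 2 × 0.69 / (1 + 0.69) ≈ 0.8166
n = r_tgt(1 − r_full) / [r_full(1 − r_tgt)] = 0.90 × 0.1834 / (0.8166 × 0.10) ≈ 2.0213
Items = 2.0213 × 38 ≈ 76.81 → 77

77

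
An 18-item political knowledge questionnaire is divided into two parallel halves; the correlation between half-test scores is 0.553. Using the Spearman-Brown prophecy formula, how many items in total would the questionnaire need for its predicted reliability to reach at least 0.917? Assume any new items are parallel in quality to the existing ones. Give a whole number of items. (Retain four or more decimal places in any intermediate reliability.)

Corrected full-test reliability: r_full = 2 × 0.553 / (1 + 0.553) ≈ 0.7122
n = r_tgt(1 − r_full) / [r_full(1 − r_tgt)] = 0.917 × 0.2878 / (0.7122 × 0.083) ≈ 4.4646
Required items = 4.4646 × 18 = 80.36, so 81 items.

81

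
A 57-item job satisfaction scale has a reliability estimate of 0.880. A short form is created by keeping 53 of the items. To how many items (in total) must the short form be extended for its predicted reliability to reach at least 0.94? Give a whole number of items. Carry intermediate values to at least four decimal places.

122

First, r for the 53-item form: n = 53/57 = 0.9298, so r_53 = 0.9298·0.880/(1 + (0.9298 − 1)·0.880) = 0.8721
Length factor from the short form to reach 0.94: n' = 0.94(1 − 0.8721) / [0.8721(1 − 0.94)] ≈ 2.2976
Total items = 2.2976 × 53 = 121.77, rounded up to 122.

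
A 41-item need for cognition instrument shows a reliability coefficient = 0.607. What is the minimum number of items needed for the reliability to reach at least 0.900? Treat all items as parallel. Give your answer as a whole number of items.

239

n = [0.900 × 0.393] / [0.607 × 0.100]
n = 0.353700 / 0.060700 ≈ 5.8270
5.8270 × 41 = 238.91 → 239 items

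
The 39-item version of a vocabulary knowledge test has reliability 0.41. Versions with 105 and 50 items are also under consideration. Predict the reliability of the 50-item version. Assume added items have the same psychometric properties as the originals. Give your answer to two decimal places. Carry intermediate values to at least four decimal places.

0.47

The 105-item form is not needed; work directly from the 39-item form with n = 50/39 = 1.2821.
r_{50} = n·r / (1 + (n − 1)·r) = 0.5257 / 1.1157 ≈ 0.4712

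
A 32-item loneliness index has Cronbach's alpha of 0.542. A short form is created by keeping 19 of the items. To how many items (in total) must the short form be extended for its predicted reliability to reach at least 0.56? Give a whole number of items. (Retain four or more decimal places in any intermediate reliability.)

Short-form reliability: n = 19/32 = 0.5938; r_19 = n·r/(1+(n−1)r) ≈ 0.4127
Length factor from the short form to reach 0.56: n' = 0.56(1 − 0.4127) / [0.4127(1 − 0.56)] ≈ 1.8112
Items = 1.8112 × 19 ≈ 34.41 → 35

35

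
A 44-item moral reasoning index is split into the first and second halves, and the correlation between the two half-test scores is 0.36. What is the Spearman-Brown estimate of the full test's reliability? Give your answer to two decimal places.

The full test is twice the length of either half (n = 2).
r_full = 2r_hh / (1 + r_hh) = 2 × 0.36 / (1 + 0.36)
r_full = 0.7200 / 1.3600 ≈ 0.5294

0.53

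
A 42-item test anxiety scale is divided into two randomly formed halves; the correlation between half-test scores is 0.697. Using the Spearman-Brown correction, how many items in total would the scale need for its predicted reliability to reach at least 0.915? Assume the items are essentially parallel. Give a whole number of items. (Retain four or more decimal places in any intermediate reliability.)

Corrected full-test reliability: r_full = 2 × 0.697 / (1 + 0.697) ≈ 0.8214
Solve Spearman-Brown for n: n = 0.915(1 − 0.8214) / [0.8214(1 − 0.915)] = 2.3406
Items = 2.3406 × 42 ≈ 98.31 → 99

99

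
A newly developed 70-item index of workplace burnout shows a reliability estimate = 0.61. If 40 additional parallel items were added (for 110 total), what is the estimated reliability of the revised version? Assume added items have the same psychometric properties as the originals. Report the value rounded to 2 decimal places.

The new length is 110/70 = 1.5714 times the old.
Spearman-Brown: r_new = n·r / (1 + (n − 1)·r)
r_new = 1.5714·0.61 / [1 + (1.5714 − 1)·0.61]
r_new = 0.9586 / 1.3486 ≈ 0.7108

0.71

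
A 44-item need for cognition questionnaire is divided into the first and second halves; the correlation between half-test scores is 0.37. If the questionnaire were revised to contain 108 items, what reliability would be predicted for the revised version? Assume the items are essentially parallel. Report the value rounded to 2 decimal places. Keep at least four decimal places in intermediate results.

Spearman-Brown correction (n = 2): r_full = 2·0.37/(1 + 0.37) = 0.5401
Then adjust to 108 items: n = 108/44 = 2.4545
r_new = n·r_full / (1 + (n − 1)·r_full) = 1.3257 / 1.7856 ≈ 0.7424

0.74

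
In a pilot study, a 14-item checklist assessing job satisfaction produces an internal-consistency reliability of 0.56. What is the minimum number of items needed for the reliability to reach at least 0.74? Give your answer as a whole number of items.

Rearranging the Spearman-Brown formula for n,
n = r*(1 − r) / [ r (1 − r*) ]
n = [0.74 × 0.44] / [0.56 × 0.26]
n = 0.3256 / 0.1456 ≈ 2.2363
Items needed = n × 14 = 2.2363 × 14 ≈ 31.31 → round up to 32

32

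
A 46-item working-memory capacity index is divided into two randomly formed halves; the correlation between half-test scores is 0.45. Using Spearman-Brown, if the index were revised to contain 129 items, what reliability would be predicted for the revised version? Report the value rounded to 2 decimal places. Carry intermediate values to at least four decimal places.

Full-test reliability from the split-half r: r_full = 2(0.45)/(1 + 0.45) = 0.6207
Then adjust to 129 items: n = 129/46 = 2.8043
r_new = n·r_full / (1 + (n − 1)·r_full) = 1.7406 / 2.1199 ≈ 0.8211

0.82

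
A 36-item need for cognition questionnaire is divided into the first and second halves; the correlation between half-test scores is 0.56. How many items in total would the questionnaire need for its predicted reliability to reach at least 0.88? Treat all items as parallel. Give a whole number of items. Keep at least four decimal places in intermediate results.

104

r_full = 2(0.56)/(1 + 0.56) = 0.7179
n = r_tgt(1 − r_full) / [r_full(1 − r_tgt)] = 0.88 × 0.2821 / (0.7179 × 0.12) ≈ 2.8816
Items = 2.8816 × 36 ≈ 103.74 → 104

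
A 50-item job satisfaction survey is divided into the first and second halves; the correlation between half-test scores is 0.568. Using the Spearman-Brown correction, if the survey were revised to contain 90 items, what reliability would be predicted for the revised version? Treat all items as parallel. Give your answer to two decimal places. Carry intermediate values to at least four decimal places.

0.83

Spearman-Brown correction (n = 2): r_full = 2·0.568/(1 + 0.568) = 0.7245
Length factor from 50 to 90 items: n = 90/50 = 1.8000
r_new = n·r_full / (1 + (n − 1)·r_full) = 1.3041 / 1.5796 ≈ 0.8256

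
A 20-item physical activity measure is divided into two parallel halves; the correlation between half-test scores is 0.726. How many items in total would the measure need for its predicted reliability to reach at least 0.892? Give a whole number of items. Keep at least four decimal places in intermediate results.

Corrected full-test reliability: r_full = 2 × 0.726 / (1 + 0.726) ≈ 0.8413
Solve Spearman-Brown for n: n = 0.892(1 − 0.8413) / [0.8413(1 − 0.892)] = 1.5580
Items = 1.5580 × 20 ≈ 31.16 → 32

32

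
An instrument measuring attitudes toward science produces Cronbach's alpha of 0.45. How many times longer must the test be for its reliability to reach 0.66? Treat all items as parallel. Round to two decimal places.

Spearman-Brown solved for the length factor n:
n = r_target (1 − r_old) / [ r_old (1 − r_target) ]
n = 0.66 × (1 − 0.45) / [ 0.45 × (1 − 0.66) ]
  = 0.3630 / 0.1530 = 2.3725

2.37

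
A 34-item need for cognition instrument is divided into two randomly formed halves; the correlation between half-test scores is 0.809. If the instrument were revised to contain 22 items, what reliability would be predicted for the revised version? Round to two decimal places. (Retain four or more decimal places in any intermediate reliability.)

Full-test reliability from the split-half r: r_full = 2(0.809)/(1 + 0.809) = 0.8944
Length factor from 34 to 22 items: n = 22/34 = 0.6471
r_new = n·r_full / (1 + (n − 1)·r_full) = 0.5788 / 0.6844 ≈ 0.8457

0.85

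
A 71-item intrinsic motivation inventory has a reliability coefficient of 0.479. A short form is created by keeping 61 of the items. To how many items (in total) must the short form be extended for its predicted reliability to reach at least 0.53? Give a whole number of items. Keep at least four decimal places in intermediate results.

88

Short-form reliability: n = 61/71 = 0.8592; r_61 = n·r/(1+(n−1)r) ≈ 0.4413
Then solve for n' with r_old = 0.4413, r_target = 0.53: n' = 0.53(1 − 0.4413)/[0.4413(1 − 0.53)] = 1.4277
Total items = 1.4277 × 61 = 87.09, rounded up to 88.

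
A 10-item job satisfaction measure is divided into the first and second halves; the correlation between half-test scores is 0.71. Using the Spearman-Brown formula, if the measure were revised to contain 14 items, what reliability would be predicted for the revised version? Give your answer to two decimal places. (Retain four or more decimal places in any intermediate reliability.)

0.87

First correct the split-half correlation to full-test reliability: r_full = 2 × 0.71 / (1 + 0.71) ≈ 0.8304
Length factor from 10 to 14 items: n = 14/10 = 1.4000
r_new = n·r_full / (1 + (n − 1)·r_full) = 1.1626 / 1.3322 ≈ 0.8727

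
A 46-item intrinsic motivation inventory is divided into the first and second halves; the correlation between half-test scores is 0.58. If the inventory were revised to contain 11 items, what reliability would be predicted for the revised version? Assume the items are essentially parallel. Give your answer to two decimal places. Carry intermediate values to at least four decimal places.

0.40

Full-test reliability from the split-half r: r_full = 2(0.58)/(1 + 0.58) = 0.7342
Length factor from 46 to 11 items: n = 11/46 = 0.2391
r_new = n·r_full / (1 + (n − 1)·r_full) = 0.1755 / 0.4413 ≈ 0.3977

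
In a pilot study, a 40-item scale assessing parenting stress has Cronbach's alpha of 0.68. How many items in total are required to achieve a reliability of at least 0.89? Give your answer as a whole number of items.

Spearman-Brown solved for the length factor n:
n = r*(1 − r) / [ r (1 − r*) ]
n = [0.89 × 0.32] / [0.68 × 0.11]
n = 0.2848 / 0.0748 ≈ 3.8075
Items needed = n × 40 = 3.8075 × 40 ≈ 152.30 → round up to 153

153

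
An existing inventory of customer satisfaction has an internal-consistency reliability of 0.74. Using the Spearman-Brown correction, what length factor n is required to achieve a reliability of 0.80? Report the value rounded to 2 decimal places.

Spearman-Brown solved for the length factor n:
n = r*(1 − r) / [ r (1 − r*) ]
n = [0.80 × 0.26] / [0.74 × 0.20]
n = 0.2080 / 0.1480 ≈ 1.4054

1.41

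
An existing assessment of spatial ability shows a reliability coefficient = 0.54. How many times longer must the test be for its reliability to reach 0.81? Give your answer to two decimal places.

n = [0.81 × 0.46] / [0.54 × 0.19]
  = 0.3726 / 0.1026 = 3.6316

3.63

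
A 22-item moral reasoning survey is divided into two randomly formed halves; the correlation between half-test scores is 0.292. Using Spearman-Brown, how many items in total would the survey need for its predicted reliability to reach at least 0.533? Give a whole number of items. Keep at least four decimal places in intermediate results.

r_full = 2(0.292)/(1 + 0.292) = 0.4520
n = r_tgt(1 − r_full) / [r_full(1 − r_tgt)] = 0.533 × 0.5480 / (0.4520 × 0.467) ≈ 1.3837
Items = 1.3837 × 22 ≈ 30.44 → 31

31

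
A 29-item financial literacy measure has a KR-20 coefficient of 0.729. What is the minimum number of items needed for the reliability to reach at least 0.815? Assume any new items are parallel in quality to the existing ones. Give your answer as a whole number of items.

Spearman-Brown solved for the length factor n:
n = r_target (1 − r_old) / [ r_old (1 − r_target) ]
n = 0.815 × (1 − 0.729) / [ 0.729 × (1 − 0.815) ]
n = 0.220865 / 0.134865 ≈ 1.6377
1.6377 × 29 = 47.49 → 48 items

48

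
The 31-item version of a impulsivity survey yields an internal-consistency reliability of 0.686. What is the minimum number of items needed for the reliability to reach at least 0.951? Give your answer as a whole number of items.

n = 0.951(1 − 0.686) / [0.686(1 − 0.951)]
n = 0.298614 / 0.033614 ≈ 8.8836
Items needed = n × 31 = 8.8836 × 31 ≈ 275.39 → round up to 276

276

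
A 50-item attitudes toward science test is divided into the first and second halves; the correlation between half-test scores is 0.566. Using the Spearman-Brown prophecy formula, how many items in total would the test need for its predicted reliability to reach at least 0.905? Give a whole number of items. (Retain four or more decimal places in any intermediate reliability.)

183

Corrected full-test reliability: r_full = 2 × 0.566 / (1 + 0.566) ≈ 0.7229
Solve Spearman-Brown for n: n = 0.905(1 − 0.7229) / [0.7229(1 − 0.905)] = 3.6516
Required items = 3.6516 × 50 = 182.58, so 183 items.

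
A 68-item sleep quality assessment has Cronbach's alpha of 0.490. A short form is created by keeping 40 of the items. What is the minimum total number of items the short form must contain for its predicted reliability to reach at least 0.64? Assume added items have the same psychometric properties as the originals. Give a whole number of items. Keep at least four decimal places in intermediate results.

First, r for the 40-item form: n = 40/68 = 0.5882, so r_40 = 0.5882·0.490/(1 + (0.5882 − 1)·0.490) = 0.3611
Length factor from the short form to reach 0.64: n' = 0.64(1 − 0.3611) / [0.3611(1 − 0.64)] ≈ 3.1455
Total items = 3.1455 × 40 = 125.82, rounded up to 126.

126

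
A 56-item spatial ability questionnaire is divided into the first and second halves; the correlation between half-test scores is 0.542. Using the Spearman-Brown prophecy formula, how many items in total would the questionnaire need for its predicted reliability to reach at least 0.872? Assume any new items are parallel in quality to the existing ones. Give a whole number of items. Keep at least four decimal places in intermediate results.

Corrected full-test reliability: r_full = 2 × 0.542 / (1 + 0.542) ≈ 0.7030
Solve Spearman-Brown for n: n = 0.872(1 − 0.7030) / [0.7030(1 − 0.872)] = 2.8781
Required items = 2.8781 × 56 = 161.17, so 162 items.

162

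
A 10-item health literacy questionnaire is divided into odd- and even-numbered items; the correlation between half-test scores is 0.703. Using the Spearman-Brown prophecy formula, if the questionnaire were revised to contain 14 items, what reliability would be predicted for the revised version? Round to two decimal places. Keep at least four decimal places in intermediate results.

Full-test reliability from the split-half r: r_full = 2(0.703)/(1 + 0.703) = 0.8256
Length factor from 10 to 14 items: n = 14/10 = 1.4000
r_new = n·r_full / (1 + (n − 1)·r_full) = 1.1558 / 1.3302 ≈ 0.8689

0.87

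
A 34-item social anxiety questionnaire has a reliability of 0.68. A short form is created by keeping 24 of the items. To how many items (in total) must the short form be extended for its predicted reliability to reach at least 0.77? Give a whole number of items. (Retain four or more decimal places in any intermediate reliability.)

Short-form reliability: n = 24/34 = 0.7059; r_24 = n·r/(1+(n−1)r) ≈ 0.6000
Then solve for n' with r_old = 0.6000, r_target = 0.77: n' = 0.77(1 − 0.6000)/[0.6000(1 − 0.77)] = 2.2319
Items = 2.2319 × 24 ≈ 53.57 → 54

54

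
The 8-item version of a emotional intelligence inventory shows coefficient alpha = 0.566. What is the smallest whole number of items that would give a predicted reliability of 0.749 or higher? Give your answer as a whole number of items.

19

Rearranging the Spearman-Brown formula for n,
n = r*(1 − r) / [ r (1 − r*) ]
n = [0.749 × 0.434] / [0.566 × 0.251]
  = 0.325066 / 0.142066 = 2.2881
2.2881 × 8 = 18.30 → 19 items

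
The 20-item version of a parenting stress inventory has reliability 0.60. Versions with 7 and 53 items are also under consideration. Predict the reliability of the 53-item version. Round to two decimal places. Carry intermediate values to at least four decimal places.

0.80

The 7-item form is not needed; work directly from the 20-item form with n = 53/20 = 2.6500.
r_{53} = n·r / (1 + (n − 1)·r) = 1.5900 / 1.9900 ≈ 0.7990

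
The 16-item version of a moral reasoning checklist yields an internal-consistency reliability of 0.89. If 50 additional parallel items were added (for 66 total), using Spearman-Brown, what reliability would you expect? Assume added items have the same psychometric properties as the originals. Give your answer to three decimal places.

0.971

n = 66/16 = 4.125
Spearman-Brown: r_new = n·r / (1 + (n − 1)·r)
r_new = 4.125·0.89 / [1 + (4.125 − 1)·0.89]
     = 3.6713 / 3.7812 = 0.9709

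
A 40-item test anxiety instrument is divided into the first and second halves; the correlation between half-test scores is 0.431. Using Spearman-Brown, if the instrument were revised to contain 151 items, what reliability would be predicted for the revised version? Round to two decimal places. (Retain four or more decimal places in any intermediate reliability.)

First correct the split-half correlation to full-test reliability: r_full = 2 × 0.431 / (1 + 0.431) ≈ 0.6024
Then adjust to 151 items: n = 151/40 = 3.7750
r_new = n·r_full / (1 + (n − 1)·r_full) = 2.2741 / 2.6717 ≈ 0.8512

0.85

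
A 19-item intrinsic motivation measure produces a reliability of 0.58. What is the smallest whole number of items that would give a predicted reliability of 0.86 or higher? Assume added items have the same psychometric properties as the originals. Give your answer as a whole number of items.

85

Spearman-Brown solved for the length factor n:
n = r_target (1 − r_old) / [ r_old (1 − r_target) ]
n = 0.86 × (1 − 0.58) / [ 0.58 × (1 − 0.86) ]
n = 0.3612 / 0.0812 ≈ 4.4483
So the test needs 4.4483 × 19 ≈ 84.52 items; rounding up, 85.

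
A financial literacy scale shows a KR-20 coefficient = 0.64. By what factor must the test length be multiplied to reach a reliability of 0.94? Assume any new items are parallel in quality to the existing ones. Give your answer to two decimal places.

Rearranging the Spearman-Brown formula for n,
n = r_target (1 − r_old) / [ r_old (1 − r_target) ]
n = [0.94 × 0.36] / [0.64 × 0.06]
n = 0.3384 / 0.0384 ≈ 8.8125

8.81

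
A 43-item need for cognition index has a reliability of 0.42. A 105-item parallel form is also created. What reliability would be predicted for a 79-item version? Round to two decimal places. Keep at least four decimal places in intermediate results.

The 105-item form is not needed; work directly from the 43-item form with n = 79/43 = 1.8372.
r_{79} = n·r / (1 + (n − 1)·r) = 0.7716 / 1.3516 ≈ 0.5709

0.57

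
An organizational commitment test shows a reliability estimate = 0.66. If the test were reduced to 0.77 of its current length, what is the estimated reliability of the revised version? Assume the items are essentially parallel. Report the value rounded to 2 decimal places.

0.60

By Spearman-Brown, r_new = n r / (1 + (n − 1) r).
r_new = (0.77 × 0.66) / (1 + (0.77 − 1) × 0.66)
r_new = 0.5082 / 0.8482 ≈ 0.5992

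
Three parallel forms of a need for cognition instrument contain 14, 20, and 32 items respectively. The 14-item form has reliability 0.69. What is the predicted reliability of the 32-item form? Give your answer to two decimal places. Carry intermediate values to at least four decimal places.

0.84

The 20-item form is not needed; work directly from the 14-item form with n = 32/14 = 2.2857.
r_{32} = n·r / (1 + (n − 1)·r) = 1.5771 / 1.8871 ≈ 0.8357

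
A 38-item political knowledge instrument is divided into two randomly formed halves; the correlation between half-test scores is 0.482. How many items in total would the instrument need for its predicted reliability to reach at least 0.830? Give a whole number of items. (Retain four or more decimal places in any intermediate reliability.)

r_full = 2(0.482)/(1 + 0.482) = 0.6505
Solve Spearman-Brown for n: n = 0.830(1 − 0.6505) / [0.6505(1 − 0.830)] = 2.6232
Items = 2.6232 × 38 ≈ 99.68 → 100

100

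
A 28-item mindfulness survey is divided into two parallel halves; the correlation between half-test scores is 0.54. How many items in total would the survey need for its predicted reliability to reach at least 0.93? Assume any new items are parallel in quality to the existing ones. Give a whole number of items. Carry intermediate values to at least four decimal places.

Corrected full-test reliability: r_full = 2 × 0.54 / (1 + 0.54) ≈ 0.7013
n = r_tgt(1 − r_full) / [r_full(1 − r_tgt)] = 0.93 × 0.2987 / (0.7013 × 0.07) ≈ 5.6587
Items = 5.6587 × 28 ≈ 158.44 → 159

159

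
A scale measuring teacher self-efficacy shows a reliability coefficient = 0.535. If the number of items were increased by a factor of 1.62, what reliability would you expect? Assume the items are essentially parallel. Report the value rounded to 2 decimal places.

0.65

By Spearman-Brown, r_new = n r / (1 + (n − 1) r).
r_new = 1.62·0.535 / [1 + (1.62 − 1)·0.535]
r_new = 0.8667 / 1.3317 ≈ 0.6508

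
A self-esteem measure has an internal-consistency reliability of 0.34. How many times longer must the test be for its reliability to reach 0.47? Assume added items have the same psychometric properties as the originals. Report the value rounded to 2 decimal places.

1.72

n = 0.47 × (1 − 0.34) / [ 0.34 × (1 − 0.47) ]
n = 0.3102 / 0.1802 ≈ 1.7214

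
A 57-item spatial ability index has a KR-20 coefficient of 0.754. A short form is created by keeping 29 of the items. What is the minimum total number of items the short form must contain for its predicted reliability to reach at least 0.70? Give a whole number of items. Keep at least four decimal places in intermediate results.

44

First, r for the 29-item form: n = 29/57 = 0.5088, so r_29 = 0.5088·0.754/(1 + (0.5088 − 1)·0.754) = 0.6093
Then solve for n' with r_old = 0.6093, r_target = 0.70: n' = 0.70(1 − 0.6093)/[0.6093(1 − 0.70)] = 1.4962
Items = 1.4962 × 29 ≈ 43.39 → 44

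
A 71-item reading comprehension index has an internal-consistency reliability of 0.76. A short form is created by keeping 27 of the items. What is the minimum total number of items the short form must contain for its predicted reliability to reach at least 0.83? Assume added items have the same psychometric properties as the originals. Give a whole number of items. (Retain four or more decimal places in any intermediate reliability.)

First, r for the 27-item form: n = 27/71 = 0.3803, so r_27 = 0.3803·0.76/(1 + (0.3803 − 1)·0.76) = 0.5463
Length factor from the short form to reach 0.83: n' = 0.83(1 − 0.5463) / [0.5463(1 − 0.83)] ≈ 4.0548
Total items = 4.0548 × 27 = 109.48, rounded up to 110.

110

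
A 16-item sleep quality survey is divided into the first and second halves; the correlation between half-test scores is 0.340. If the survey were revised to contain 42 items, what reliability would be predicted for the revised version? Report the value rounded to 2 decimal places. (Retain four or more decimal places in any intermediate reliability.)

First correct the split-half correlation to full-test reliability: r_full = 2 × 0.340 / (1 + 0.340) ≈ 0.5075
Then adjust to 42 items: n = 42/16 = 2.6250
r_new = n·r_full / (1 + (n − 1)·r_full) = 1.3322 / 1.8247 ≈ 0.7301

0.73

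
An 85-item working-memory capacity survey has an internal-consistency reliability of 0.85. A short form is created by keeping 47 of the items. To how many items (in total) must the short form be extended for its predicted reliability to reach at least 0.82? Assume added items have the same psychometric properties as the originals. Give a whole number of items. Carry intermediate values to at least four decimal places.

First, r for the 47-item form: n = 47/85 = 0.5529, so r_47 = 0.5529·0.85/(1 + (0.5529 − 1)·0.85) = 0.7581
Then solve for n' with r_old = 0.7581, r_target = 0.82: n' = 0.82(1 − 0.7581)/[0.7581(1 − 0.82)] = 1.4536
Total items = 1.4536 × 47 = 68.32, rounded up to 69.

69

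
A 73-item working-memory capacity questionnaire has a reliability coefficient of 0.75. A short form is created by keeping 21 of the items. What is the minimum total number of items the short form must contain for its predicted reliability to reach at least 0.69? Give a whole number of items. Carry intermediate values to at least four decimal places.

Short-form reliability: n = 21/73 = 0.2877; r_21 = n·r/(1+(n−1)r) ≈ 0.4633
Then solve for n' with r_old = 0.4633, r_target = 0.69: n' = 0.69(1 − 0.4633)/[0.4633(1 − 0.69)] = 2.5784
Total items = 2.5784 × 21 = 54.15, rounded up to 55.

55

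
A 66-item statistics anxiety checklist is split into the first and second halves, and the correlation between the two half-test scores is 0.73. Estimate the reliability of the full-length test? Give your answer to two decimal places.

Each half is half the length of the full test, so the full test is n = 2 times a half.
r_full = 2(0.73) / (1 + 0.73)
r_full = 1.4600 / 1.7300 ≈ 0.8439

0.84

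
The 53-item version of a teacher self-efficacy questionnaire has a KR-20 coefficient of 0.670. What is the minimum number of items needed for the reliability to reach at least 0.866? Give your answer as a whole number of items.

169

Invert Spearman-Brown to solve for n:
n = r_target (1 − r_old) / [ r_old (1 − r_target) ]
n = [0.866 × 0.330] / [0.670 × 0.134]
  = 0.285780 / 0.089780 = 3.1831
So the test needs 3.1831 × 53 ≈ 168.70 items; rounding up, 169.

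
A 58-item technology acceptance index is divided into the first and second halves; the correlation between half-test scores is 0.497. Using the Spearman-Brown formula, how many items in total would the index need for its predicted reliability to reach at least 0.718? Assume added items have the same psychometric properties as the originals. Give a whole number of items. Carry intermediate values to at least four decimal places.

r_full = 2(0.497)/(1 + 0.497) = 0.6640
Solve Spearman-Brown for n: n = 0.718(1 − 0.6640) / [0.6640(1 − 0.718)] = 1.2884
Items = 1.2884 × 58 ≈ 74.73 → 75

75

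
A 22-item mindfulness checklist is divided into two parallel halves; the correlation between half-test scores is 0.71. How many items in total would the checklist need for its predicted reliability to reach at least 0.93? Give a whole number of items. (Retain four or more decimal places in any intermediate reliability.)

Corrected full-test reliability: r_full = 2 × 0.71 / (1 + 0.71) ≈ 0.8304
n = r_tgt(1 − r_full) / [r_full(1 − r_tgt)] = 0.93 × 0.1696 / (0.8304 × 0.07) ≈ 2.7135
Required items = 2.7135 × 22 = 59.70, so 60 items.

60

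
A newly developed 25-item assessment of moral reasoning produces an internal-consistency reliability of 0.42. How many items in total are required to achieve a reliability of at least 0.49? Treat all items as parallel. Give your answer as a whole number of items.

34

Invert Spearman-Brown to solve for n:
n = r_target (1 − r_old) / [ r_old (1 − r_target) ]
n = [0.49 × 0.58] / [0.42 × 0.51]
  = 0.2842 / 0.2142 = 1.3268
1.3268 × 25 = 33.17 → 34 items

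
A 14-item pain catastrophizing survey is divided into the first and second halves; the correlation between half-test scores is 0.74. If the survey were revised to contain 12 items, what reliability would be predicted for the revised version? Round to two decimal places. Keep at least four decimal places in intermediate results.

Spearman-Brown correction (n = 2): r_full = 2·0.74/(1 + 0.74) = 0.8506
Length factor from 14 to 12 items: n = 12/14 = 0.8571
r_new = n·r_full / (1 + (n − 1)·r_full) = 0.7290 / 0.8784 ≈ 0.8299

0.83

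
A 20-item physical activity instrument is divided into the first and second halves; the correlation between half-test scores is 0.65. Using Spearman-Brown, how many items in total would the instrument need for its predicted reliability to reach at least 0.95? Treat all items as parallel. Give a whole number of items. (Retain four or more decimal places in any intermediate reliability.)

r_full = 2(0.65)/(1 + 0.65) = 0.7879
n = r_tgt(1 − r_full) / [r_full(1 − r_tgt)] = 0.95 × 0.2121 / (0.7879 × 0.05) ≈ 5.1147
Required items = 5.1147 × 20 = 102.29, so 103 items.

103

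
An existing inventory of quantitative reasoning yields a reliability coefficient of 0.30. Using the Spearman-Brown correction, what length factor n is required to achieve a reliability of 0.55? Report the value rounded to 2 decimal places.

2.85

Spearman-Brown solved for the length factor n:
n = r_target (1 − r_old) / [ r_old (1 − r_target) ]
n = 0.55 × (1 − 0.30) / [ 0.30 × (1 − 0.55) ]
  = 0.3850 / 0.1350 = 2.8519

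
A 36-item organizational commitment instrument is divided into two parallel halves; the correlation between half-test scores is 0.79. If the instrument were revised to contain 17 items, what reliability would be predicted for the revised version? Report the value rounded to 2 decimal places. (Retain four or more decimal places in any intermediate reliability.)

First correct the split-half correlation to full-test reliability: r_full = 2 × 0.79 / (1 + 0.79) ≈ 0.8827
Then adjust to 17 items: n = 17/36 = 0.4722
r_new = n·r_full / (1 + (n − 1)·r_full) = 0.4168 / 0.5341 ≈ 0.7804

0.78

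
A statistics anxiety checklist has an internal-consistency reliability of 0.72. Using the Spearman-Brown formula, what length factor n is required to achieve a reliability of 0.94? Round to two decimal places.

6.09

Rearranging the Spearman-Brown formula for n,
n = r*(1 − r) / [ r (1 − r*) ]
n = 0.94(1 − 0.72) / [0.72(1 − 0.94)]
n = 0.2632 / 0.0432 ≈ 6.0926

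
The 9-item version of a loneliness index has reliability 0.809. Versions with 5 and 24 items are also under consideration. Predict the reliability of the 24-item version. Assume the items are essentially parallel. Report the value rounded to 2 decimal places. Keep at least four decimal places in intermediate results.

0.92

The 5-item form is not needed; work directly from the 9-item form with n = 24/9 = 2.6667.
r_{24} = n·r / (1 + (n − 1)·r) = 2.1574 / 2.3484 ≈ 0.9187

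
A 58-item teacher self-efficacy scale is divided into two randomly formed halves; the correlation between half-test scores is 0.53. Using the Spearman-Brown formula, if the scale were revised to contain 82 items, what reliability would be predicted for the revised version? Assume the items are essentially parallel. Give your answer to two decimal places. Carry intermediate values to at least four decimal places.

Full-test reliability from the split-half r: r_full = 2(0.53)/(1 + 0.53) = 0.6928
Then adjust to 82 items: n = 82/58 = 1.4138
r_new = n·r_full / (1 + (n − 1)·r_full) = 0.9795 / 1.2867 ≈ 0.7612

0.76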